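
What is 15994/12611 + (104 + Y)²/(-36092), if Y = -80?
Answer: 142497878/113789053 ≈ 1.2523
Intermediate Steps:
15994/12611 + (104 + Y)²/(-36092) = 15994/12611 + (104 - 80)²/(-36092) = 15994*(1/12611) + 24²*(-1/36092) = 15994/12611 + 576*(-1/36092) = 15994/12611 - 144/9023 = 142497878/113789053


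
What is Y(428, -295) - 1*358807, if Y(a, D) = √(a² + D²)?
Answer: -358807 + √270209 ≈ -3.5829e+5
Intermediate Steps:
Y(a, D) = √(D² + a²)
Y(428, -295) - 1*358807 = √((-295)² + 428²) - 1*358807 = √(87025 + 183184) - 358807 = √270209 - 358807 = -358807 + √270209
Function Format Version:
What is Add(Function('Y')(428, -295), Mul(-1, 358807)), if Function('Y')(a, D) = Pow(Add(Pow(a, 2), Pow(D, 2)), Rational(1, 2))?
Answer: Add(-358807, Pow(270209, Rational(1, 2))) ≈ -3.5829e+5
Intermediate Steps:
Function('Y')(a, D) = Pow(Add(Pow(D, 2), Pow(a, 2)), Rational(1, 2))
Add(Function('Y')(428, -295), Mul(-1, 358807)) = Add(Pow(Add(Pow(-295, 2), Pow(428, 2)), Rational(1, 2)), Mul(-1, 358807)) = Add(Pow(Add(87025, 183184), Rational(1, 2)), -358807) = Add(Pow(270209, Rational(1, 2)), -358807) = Add(-358807, Pow(270209, Rational(1, 2)))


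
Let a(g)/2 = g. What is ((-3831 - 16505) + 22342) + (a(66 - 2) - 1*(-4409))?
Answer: 6543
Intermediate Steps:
a(g) = 2*g
((-3831 - 16505) + 22342) + (a(66 - 2) - 1*(-4409)) = ((-3831 - 16505) + 22342) + (2*(66 - 2) - 1*(-4409)) = (-20336 + 22342) + (2*64 + 4409) = 2006 + (128 + 4409) = 2006 + 4537 = 6543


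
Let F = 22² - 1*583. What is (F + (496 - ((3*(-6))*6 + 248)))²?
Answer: 66049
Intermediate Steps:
F = -99 (F = 484 - 583 = -99)
(F + (496 - ((3*(-6))*6 + 248)))² = (-99 + (496 - ((3*(-6))*6 + 248)))² = (-99 + (496 - (-18*6 + 248)))² = (-99 + (496 - (-108 + 248)))² = (-99 + (496 - 1*140))² = (-99 + (496 - 140))² = (-99 + 356)² = 257² = 66049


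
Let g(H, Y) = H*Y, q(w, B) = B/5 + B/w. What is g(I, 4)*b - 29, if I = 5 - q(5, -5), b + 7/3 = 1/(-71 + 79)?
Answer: -545/6 ≈ -90.833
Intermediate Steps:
b = -53/24 (b = -7/3 + 1/(-71 + 79) = -7/3 + 1/8 = -7/3 + ⅛ = -53/24 ≈ -2.2083)
q(w, B) = B/5 + B/w (q(w, B) = B*(⅕) + B/w = B/5 + B/w)
I = 7 (I = 5 - ((⅕)*(-5) - 5/5) = 5 - (-1 - 5*⅕) = 5 - (-1 - 1) = 5 - 1*(-2) = 5 + 2 = 7)
g(I, 4)*b - 29 = (7*4)*(-53/24) - 29 = 28*(-53/24) - 29 = -371/6 - 29 = -545/6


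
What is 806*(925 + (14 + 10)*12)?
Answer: 977678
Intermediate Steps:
806*(925 + (14 + 10)*12) = 806*(925 + 24*12) = 806*(925 + 288) = 806*1213 = 977678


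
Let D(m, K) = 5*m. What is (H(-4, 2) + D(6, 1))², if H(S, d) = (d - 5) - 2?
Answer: 625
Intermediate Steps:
H(S, d) = -7 + d (H(S, d) = (-5 + d) - 2 = -7 + d)
(H(-4, 2) + D(6, 1))² = ((-7 + 2) + 5*6)² = (-5 + 30)² = 25² = 625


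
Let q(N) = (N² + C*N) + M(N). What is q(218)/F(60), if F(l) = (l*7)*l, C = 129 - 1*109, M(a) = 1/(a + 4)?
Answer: 11518249/5594400 ≈ 2.0589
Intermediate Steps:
M(a) = 1/(4 + a)
C = 20 (C = 129 - 109 = 20)
q(N) = N² + 1/(4 + N) + 20*N (q(N) = (N² + 20*N) + 1/(4 + N) = N² + 1/(4 + N) + 20*N)
F(l) = 7*l² (F(l) = (7*l)*l = 7*l²)
q(218)/F(60) = ((1 + 218*(4 + 218)*(20 + 218))/(4 + 218))/((7*60²)) = ((1 + 218*222*238)/222)/((7*3600)) = ((1 + 11518248)/222)/25200 = ((1/222)*11518249)*(1/25200) = (11518249/222)*(1/25200) = 11518249/5594400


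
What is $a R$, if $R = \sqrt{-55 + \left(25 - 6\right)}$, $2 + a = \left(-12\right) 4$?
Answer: $- 300 i \approx - 300.0 i$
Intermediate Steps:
$a = -50$ ($a = -2 - 48 = -50$)
$R = 6 i$ ($R = \sqrt{-55 + \left(25 - 6\right)} = \sqrt{-55 + 19} = \sqrt{-36} = 6 i \approx 6.0 i$)
$a R = - 50 \cdot 6 i = - 300 i$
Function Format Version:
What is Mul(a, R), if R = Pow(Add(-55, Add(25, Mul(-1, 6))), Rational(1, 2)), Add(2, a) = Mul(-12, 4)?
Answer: Mul(-300, I) ≈ Mul(-300.00, I)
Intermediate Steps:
a = -50 (a = Add(-2, Mul(-12, 4)) = Add(-2, -48) = -50)
R = Mul(6, I) (R = Pow(Add(-55, Add(25, -6)), Rational(1, 2)) = Pow(Add(-55, 19), Rational(1, 2)) = Pow(-36, Rational(1, 2)) = Mul(6, I) ≈ Mul(6.0000, I))
Mul(a, R) = Mul(-50, Mul(6, I)) = Mul(-300, I)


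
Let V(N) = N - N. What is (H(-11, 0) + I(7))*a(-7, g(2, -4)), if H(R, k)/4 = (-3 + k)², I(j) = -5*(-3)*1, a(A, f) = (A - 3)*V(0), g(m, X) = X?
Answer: 0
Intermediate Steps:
V(N) = 0
a(A, f) = 0 (a(A, f) = (A - 3)*0 = (-3 + A)*0 = 0)
I(j) = 15 (I(j) = 15*1 = 15)
H(R, k) = 4*(-3 + k)²
(H(-11, 0) + I(7))*a(-7, g(2, -4)) = (4*(-3 + 0)² + 15)*0 = (4*(-3)² + 15)*0 = (4*9 + 15)*0 = (36 + 15)*0 = 51*0 = 0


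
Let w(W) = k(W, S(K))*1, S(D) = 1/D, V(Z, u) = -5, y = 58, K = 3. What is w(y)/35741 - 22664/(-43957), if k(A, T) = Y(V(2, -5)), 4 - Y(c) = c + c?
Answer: 810649422/1571067137 ≈ 0.51599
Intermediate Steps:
Y(c) = 4 - 2*c (Y(c) = 4 - (c + c) = 4 - 2*c)
k(A, T) = 14 (k(A, T) = 4 - 2*(-5) = 4 + 10 = 14)
w(W) = 14 (w(W) = 14*1 = 14)
w(y)/35741 - 22664/(-43957) = 14/35741 - 22664/(-43957) = 14*(1/35741) - 22664*(-1/43957) = 14/35741 + 22664/43957 = 810649422/1571067137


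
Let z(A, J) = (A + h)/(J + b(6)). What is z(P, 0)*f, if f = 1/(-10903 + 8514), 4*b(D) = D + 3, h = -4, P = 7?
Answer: -4/7167 ≈ -0.00055811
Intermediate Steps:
b(D) = 3/4 + D/4 (b(D) = (D + 3)/4 = (3 + D)/4 = 3/4 + D/4)
f = -1/2389 (f = 1/(-2389) = -1/2389 ≈ -0.00041859)
z(A, J) = (-4 + A)/(9/4 + J) (z(A, J) = (A - 4)/(J + (3/4 + (1/4)*6)) = (-4 + A)/(J + (3/4 + 3/2)) = (-4 + A)/(J + 9/4) = (-4 + A)/(9/4 + J))
z(P, 0)*f = (4*(-4 + 7)/(9 + 4*0))*(-1/2389) = (4*3/(9 + 0))*(-1/2389) = (4*3/9)*(-1/2389) = (4*(1/9)*3)*(-1/2389) = (4/3)*(-1/2389) = -4/7167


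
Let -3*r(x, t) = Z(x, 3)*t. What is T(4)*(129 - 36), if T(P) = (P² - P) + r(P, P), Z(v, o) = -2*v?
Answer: 2108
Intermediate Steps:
r(x, t) = 2*t*x/3 (r(x, t) = -(-2*x)*t/3 = -(-2)*t*x/3 = 2*t*x/3)
T(P) = -P + 5*P²/3 (T(P) = (P² - P) + 2*P*P/3 = (P² - P) + 2*P²/3 = -P + 5*P²/3)
T(4)*(129 - 36) = ((⅓)*4*(-3 + 5*4))*(129 - 36) = ((⅓)*4*(-3 + 20))*93 = ((⅓)*4*17)*93 = (68/3)*93 = 2108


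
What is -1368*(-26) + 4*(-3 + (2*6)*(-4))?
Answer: 35364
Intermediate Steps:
-1368*(-26) + 4*(-3 + (2*6)*(-4)) = 35568 + 4*(-3 + 12*(-4)) = 35568 + 4*(-3 - 48) = 35568 + 4*(-51) = 35568 - 204 = 35364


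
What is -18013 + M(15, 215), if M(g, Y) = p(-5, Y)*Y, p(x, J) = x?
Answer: -19088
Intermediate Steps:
M(g, Y) = -5*Y
-18013 + M(15, 215) = -18013 - 5*215 = -18013 - 1075 = -19088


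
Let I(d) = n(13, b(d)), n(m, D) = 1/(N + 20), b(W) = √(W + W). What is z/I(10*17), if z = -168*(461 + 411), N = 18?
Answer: -5566848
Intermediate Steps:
b(W) = √2*√W (b(W) = √(2*W) = √2*√W)
z = -146496 (z = -168*872 = -146496)
n(m, D) = 1/38 (n(m, D) = 1/(18 + 20) = 1/38)
I(d) = 1/38
z/I(10*17) = -146496/1/38 = -146496*38 = -5566848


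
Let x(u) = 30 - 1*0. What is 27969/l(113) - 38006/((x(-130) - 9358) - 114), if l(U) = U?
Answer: 134188988/533473 ≈ 251.54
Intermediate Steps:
x(u) = 30 (x(u) = 30 + 0 = 30)
27969/l(113) - 38006/((x(-130) - 9358) - 114) = 27969/113 - 38006/((30 - 9358) - 114) = 27969*(1/113) - 38006/(-9328 - 114) = 27969/113 - 38006/(-9442) = 27969/113 - 38006*(-1/9442) = 27969/113 + 19003/4721 = 134188988/533473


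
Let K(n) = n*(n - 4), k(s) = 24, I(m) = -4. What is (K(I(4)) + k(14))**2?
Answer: 3136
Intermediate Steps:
K(n) = n*(-4 + n)
(K(I(4)) + k(14))**2 = (-4*(-4 - 4) + 24)**2 = (-4*(-8) + 24)**2 = (32 + 24)**2 = 56**2 = 3136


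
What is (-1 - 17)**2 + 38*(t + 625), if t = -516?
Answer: 4466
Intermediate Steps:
(-1 - 17)**2 + 38*(t + 625) = (-1 - 17)**2 + 38*(-516 + 625) = (-18)**2 + 38*109 = 324 + 4142 = 4466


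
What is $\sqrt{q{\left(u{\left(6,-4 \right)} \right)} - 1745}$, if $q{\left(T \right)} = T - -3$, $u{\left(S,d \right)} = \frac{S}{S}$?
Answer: $i \sqrt{1741} \approx 41.725 i$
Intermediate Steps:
$u{\left(S,d \right)} = 1$
$q{\left(T \right)} = 3 + T$ ($q{\left(T \right)} = T + 3 = 3 + T$)
$\sqrt{q{\left(u{\left(6,-4 \right)} \right)} - 1745} = \sqrt{\left(3 + 1\right) - 1745} = \sqrt{4 - 1745} = \sqrt{-1741} = i \sqrt{1741}$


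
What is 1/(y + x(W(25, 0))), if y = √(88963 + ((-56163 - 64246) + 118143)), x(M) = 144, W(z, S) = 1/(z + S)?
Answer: -16/7329 + 13*√57/21987 ≈ 0.0022808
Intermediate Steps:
W(z, S) = 1/(S + z)
y = 39*√57 (y = √(88963 + (-120409 + 118143)) = √(88963 - 2266) = √86697 = 39*√57 ≈ 294.44)
1/(y + x(W(25, 0))) = 1/(39*√57 + 144) = 1/(144 + 39*√57)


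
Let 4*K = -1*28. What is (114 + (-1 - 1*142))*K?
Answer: 203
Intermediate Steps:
K = -7 (K = (-1*28)/4 = (¼)*(-28) = -7)
(114 + (-1 - 1*142))*K = (114 + (-1 - 1*142))*(-7) = (114 + (-1 - 142))*(-7) = (114 - 143)*(-7) = -29*(-7) = 203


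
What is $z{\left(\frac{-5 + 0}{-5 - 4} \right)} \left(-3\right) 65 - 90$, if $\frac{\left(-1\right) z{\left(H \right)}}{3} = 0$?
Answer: $-90$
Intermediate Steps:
$z{\left(H \right)} = 0$ ($z{\left(H \right)} = \left(-3\right) 0 = 0$)
$z{\left(\frac{-5 + 0}{-5 - 4} \right)} \left(-3\right) 65 - 90 = 0 \left(-3\right) 65 - 90 = 0 \cdot 65 - 90 = 0 - 90 = -90$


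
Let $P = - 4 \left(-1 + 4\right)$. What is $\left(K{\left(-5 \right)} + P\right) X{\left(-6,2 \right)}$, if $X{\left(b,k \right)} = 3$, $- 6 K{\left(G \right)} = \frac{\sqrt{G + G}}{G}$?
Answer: $-36 + \frac{i \sqrt{10}}{10} \approx -36.0 + 0.31623 i$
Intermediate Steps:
$P = -12$ ($P = \left(-4\right) 3 = -12$)
$K{\left(G \right)} = - \frac{\sqrt{2}}{6 \sqrt{G}}$ ($K{\left(G \right)} = - \frac{\sqrt{G + G} \frac{1}{G}}{6} = - \frac{\sqrt{2 G} \frac{1}{G}}{6} = - \frac{\sqrt{2} \sqrt{G} \frac{1}{G}}{6} = - \frac{\sqrt{2} \frac{1}{\sqrt{G}}}{6} = - \frac{\sqrt{2}}{6 \sqrt{G}}$)
$\left(K{\left(-5 \right)} + P\right) X{\left(-6,2 \right)} = \left(- \frac{\sqrt{2}}{6 i \sqrt{5}} - 12\right) 3 = \left(- \frac{\sqrt{2} \left(- \frac{i \sqrt{5}}{5}\right)}{6} - 12\right) 3 = \left(\frac{i \sqrt{10}}{30} - 12\right) 3 = \left(-12 + \frac{i \sqrt{10}}{30}\right) 3 = -36 + \frac{i \sqrt{10}}{10}$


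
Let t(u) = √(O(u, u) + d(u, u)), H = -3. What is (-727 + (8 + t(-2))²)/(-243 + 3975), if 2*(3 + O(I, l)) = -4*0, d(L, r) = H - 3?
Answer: -56/311 + 4*I/311 ≈ -0.18006 + 0.012862*I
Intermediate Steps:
d(L, r) = -6 (d(L, r) = -3 - 3 = -6)
O(I, l) = -3 (O(I, l) = -3 + (-4*0)/2 = -3 + (½)*0 = -3 + 0 = -3)
t(u) = 3*I (t(u) = √(-3 - 6) = √(-9) = 3*I)
(-727 + (8 + t(-2))²)/(-243 + 3975) = (-727 + (8 + 3*I)²)/(-243 + 3975) = (-727 + (8 + 3*I)²)/3732 = (-727 + (8 + 3*I)²)*(1/3732) = -727/3732 + (8 + 3*I)²/3732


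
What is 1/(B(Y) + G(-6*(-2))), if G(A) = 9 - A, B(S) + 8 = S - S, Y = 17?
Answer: -1/11 ≈ -0.090909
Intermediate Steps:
B(S) = -8 (B(S) = -8 + (S - S) = -8 + 0 = -8)
1/(B(Y) + G(-6*(-2))) = 1/(-8 + (9 - (-6)*(-2))) = 1/(-8 + (9 - 1*12)) = 1/(-8 + (9 - 12)) = 1/(-8 - 3) = 1/(-11) = -1/11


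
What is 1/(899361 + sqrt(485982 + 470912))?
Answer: 899361/808849251427 - sqrt(956894)/808849251427 ≈ 1.1107e-6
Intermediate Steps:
1/(899361 + sqrt(485982 + 470912)) = 1/(899361 + sqrt(956894))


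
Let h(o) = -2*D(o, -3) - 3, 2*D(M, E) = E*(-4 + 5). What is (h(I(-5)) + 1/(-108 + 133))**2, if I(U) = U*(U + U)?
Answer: 1/625 ≈ 0.0016000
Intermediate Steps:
D(M, E) = E/2 (D(M, E) = (E*(-4 + 5))/2 = (E*1)/2 = E/2)
I(U) = 2*U**2 (I(U) = U*(2*U) = 2*U**2)
h(o) = 0 (h(o) = -(-3) - 3 = -2*(-3/2) - 3 = 3 - 3 = 0)
(h(I(-5)) + 1/(-108 + 133))**2 = (0 + 1/(-108 + 133))**2 = (0 + 1/25)**2 = (1/25)**2 = 1/625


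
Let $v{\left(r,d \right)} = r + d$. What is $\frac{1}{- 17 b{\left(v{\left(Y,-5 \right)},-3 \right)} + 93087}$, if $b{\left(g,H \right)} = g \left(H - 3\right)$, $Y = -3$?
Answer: $\frac{1}{92271} \approx 1.0838 \cdot 10^{-5}$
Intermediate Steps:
$v{\left(r,d \right)} = d + r$
$b{\left(g,H \right)} = g \left(-3 + H\right)$
$\frac{1}{- 17 b{\left(v{\left(Y,-5 \right)},-3 \right)} + 93087} = \frac{1}{- 17 \left(-5 - 3\right) \left(-3 - 3\right) + 93087} = \frac{1}{- 17 \left(\left(-8\right) \left(-6\right)\right) + 93087} = \frac{1}{\left(-17\right) 48 + 93087} = \frac{1}{-816 + 93087} = \frac{1}{92271}$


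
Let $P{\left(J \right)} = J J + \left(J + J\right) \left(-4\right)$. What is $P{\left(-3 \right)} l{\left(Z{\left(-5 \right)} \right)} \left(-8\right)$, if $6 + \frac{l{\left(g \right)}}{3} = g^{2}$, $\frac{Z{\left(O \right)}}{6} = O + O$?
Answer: $-2846448$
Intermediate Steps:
$P{\left(J \right)} = J^{2} - 8 J$ ($P{\left(J \right)} = J^{2} + 2 J \left(-4\right) = J^{2} - 8 J$)
$Z{\left(O \right)} = 12 O$ ($Z{\left(O \right)} = 6 \left(O + O\right) = 6 \cdot 2 O = 12 O$)
$l{\left(g \right)} = -18 + 3 g^{2}$
$P{\left(-3 \right)} l{\left(Z{\left(-5 \right)} \right)} \left(-8\right) = - 3 \left(-8 - 3\right) \left(-18 + 3 \left(12 \left(-5\right)\right)^{2}\right) \left(-8\right) = \left(-3\right) \left(-11\right) \left(-18 + 3 \left(-60\right)^{2}\right) \left(-8\right) = 33 \left(-18 + 3 \cdot 3600\right) \left(-8\right) = 33 \left(-18 + 10800\right) \left(-8\right) = 33 \cdot 10782 \left(-8\right) = 355806 \left(-8\right) = -2846448$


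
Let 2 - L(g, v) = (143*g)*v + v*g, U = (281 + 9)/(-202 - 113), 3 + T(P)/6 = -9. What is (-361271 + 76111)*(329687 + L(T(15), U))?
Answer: -639045556120/7 ≈ -9.1292e+10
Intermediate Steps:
T(P) = -72 (T(P) = -18 + 6*(-9) = -18 - 54 = -72)
U = -58/63 (U = 290/(-315) = 290*(-1/315) = -58/63 ≈ -0.92064)
L(g, v) = 2 - 144*g*v (L(g, v) = 2 - ((143*g)*v + v*g) = 2 - (143*g*v + g*v) = 2 - 144*g*v)
(-361271 + 76111)*(329687 + L(T(15), U)) = (-361271 + 76111)*(329687 + (2 - 144*(-72)*(-58/63))) = -285160*(329687 + (2 - 66816/7)) = -285160*(329687 - 66802/7) = -285160*2241007/7 = -639045556120/7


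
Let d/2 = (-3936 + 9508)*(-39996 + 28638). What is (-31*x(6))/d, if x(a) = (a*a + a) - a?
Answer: 31/3515932 ≈ 8.8170e-6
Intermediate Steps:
x(a) = a² (x(a) = (a² + a) - a = (a + a²) - a = a²)
d = -126573552 (d = 2*((-3936 + 9508)*(-39996 + 28638)) = 2*(5572*(-11358)) = 2*(-63286776) = -126573552)
(-31*x(6))/d = -31*6²/(-126573552) = -31*36*(-1/126573552) = -1116*(-1/126573552) = 31/3515932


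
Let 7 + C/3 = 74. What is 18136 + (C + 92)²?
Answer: 103985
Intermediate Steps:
C = 201 (C = -21 + 3*74 = -21 + 222 = 201)
18136 + (C + 92)² = 18136 + (201 + 92)² = 18136 + 293² = 18136 + 85849 = 103985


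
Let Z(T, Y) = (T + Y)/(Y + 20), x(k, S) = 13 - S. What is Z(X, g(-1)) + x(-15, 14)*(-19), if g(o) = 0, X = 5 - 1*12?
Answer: 373/20 ≈ 18.650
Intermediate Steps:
X = -7 (X = 5 - 12 = -7)
Z(T, Y) = (T + Y)/(20 + Y)
Z(X, g(-1)) + x(-15, 14)*(-19) = (-7 + 0)/(20 + 0) + (13 - 1*14)*(-19) = -7/20 + (13 - 14)*(-19) = (1/20)*(-7) - 1*(-19) = -7/20 + 19 = 373/20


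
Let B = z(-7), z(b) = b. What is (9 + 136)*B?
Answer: -1015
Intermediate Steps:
B = -7
(9 + 136)*B = (9 + 136)*(-7) = 145*(-7) = -1015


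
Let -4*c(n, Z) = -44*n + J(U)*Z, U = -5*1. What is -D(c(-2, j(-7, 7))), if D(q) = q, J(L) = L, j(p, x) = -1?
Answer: 93/4 ≈ 23.250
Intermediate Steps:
U = -5
c(n, Z) = 11*n + 5*Z/4 (c(n, Z) = -(-44*n - 5*Z)/4 = 11*n + 5*Z/4)
-D(c(-2, j(-7, 7))) = -(11*(-2) + (5/4)*(-1)) = -(-22 - 5/4) = -1*(-93/4) = 93/4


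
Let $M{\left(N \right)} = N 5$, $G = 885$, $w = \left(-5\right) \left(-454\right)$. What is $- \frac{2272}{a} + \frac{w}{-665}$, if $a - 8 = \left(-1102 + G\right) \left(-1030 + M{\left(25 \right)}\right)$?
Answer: $- \frac{89464598}{26120269} \approx -3.4251$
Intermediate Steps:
$w = 2270$
$M{\left(N \right)} = 5 N$
$a = 196393$ ($a = 8 + \left(-1102 + 885\right) \left(-1030 + 5 \cdot 25\right) = 8 - 217 \left(-1030 + 125\right) = 8 - -196385 = 8 + 196385 = 196393$)
$- \frac{2272}{a} + \frac{w}{-665} = - \frac{2272}{196393} + \frac{2270}{-665} = \left(-2272\right) \frac{1}{196393} + 2270 \left(- \frac{1}{665}\right) = - \frac{2272}{196393} - \frac{454}{133} = - \frac{89464598}{26120269}$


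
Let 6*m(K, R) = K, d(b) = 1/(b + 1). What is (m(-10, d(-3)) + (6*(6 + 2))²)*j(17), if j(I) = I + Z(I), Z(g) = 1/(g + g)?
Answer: 1333051/34 ≈ 39207.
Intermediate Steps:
d(b) = 1/(1 + b)
Z(g) = 1/(2*g)
m(K, R) = K/6
j(I) = I + 1/(2*I)
(m(-10, d(-3)) + (6*(6 + 2))²)*j(17) = ((⅙)*(-10) + (6*(6 + 2))²)*(17 + (½)/17) = (-5/3 + (6*8)²)*(17 + (½)*(1/17)) = (-5/3 + 48²)*(17 + 1/34) = (-5/3 + 2304)*(579/34) = (6907/3)*(579/34) = 1333051/34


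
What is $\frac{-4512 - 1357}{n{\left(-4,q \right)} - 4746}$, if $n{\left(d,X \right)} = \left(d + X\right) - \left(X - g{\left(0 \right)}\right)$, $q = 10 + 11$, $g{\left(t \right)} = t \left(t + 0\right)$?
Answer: $\frac{5869}{4750} \approx 1.2356$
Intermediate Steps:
$g{\left(t \right)} = t^{2}$ ($g{\left(t \right)} = t t = t^{2}$)
$q = 21$
$n{\left(d,X \right)} = d$ ($n{\left(d,X \right)} = \left(d + X\right) - \left(0 + X\right) = \left(X + d\right) + \left(0 - X\right) = \left(X + d\right) - X = d$)
$\frac{-4512 - 1357}{n{\left(-4,q \right)} - 4746} = \frac{-4512 - 1357}{-4 - 4746} = - \frac{5869}{-4750} = \left(-5869\right) \left(- \frac{1}{4750}\right) = \frac{5869}{4750}$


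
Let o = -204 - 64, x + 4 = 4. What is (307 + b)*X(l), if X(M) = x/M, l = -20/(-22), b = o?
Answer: 0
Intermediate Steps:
x = 0 (x = -4 + 4 = 0)
o = -268
b = -268
l = 10/11 (l = -20*(-1/22) = 10/11 ≈ 0.90909)
X(M) = 0 (X(M) = 0/M = 0)
(307 + b)*X(l) = (307 - 268)*0 = 39*0 = 0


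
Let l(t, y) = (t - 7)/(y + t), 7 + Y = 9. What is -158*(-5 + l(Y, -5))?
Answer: 1580/3 ≈ 526.67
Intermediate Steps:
Y = 2 (Y = -7 + 9 = 2)
l(t, y) = (-7 + t)/(t + y)
-158*(-5 + l(Y, -5)) = -158*(-5 + (-7 + 2)/(2 - 5)) = -158*(-5 - 5/(-3)) = -158*(-5 - 1/3*(-5)) = -158*(-5 + 5/3) = -158*(-10/3) = 1580/3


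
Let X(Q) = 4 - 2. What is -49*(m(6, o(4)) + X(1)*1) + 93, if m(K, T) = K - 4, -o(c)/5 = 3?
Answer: -103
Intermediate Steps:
o(c) = -15 (o(c) = -5*3 = -15)
X(Q) = 2
m(K, T) = -4 + K
-49*(m(6, o(4)) + X(1)*1) + 93 = -49*((-4 + 6) + 2*1) + 93 = -49*(2 + 2) + 93 = -49*4 + 93 = -196 + 93 = -103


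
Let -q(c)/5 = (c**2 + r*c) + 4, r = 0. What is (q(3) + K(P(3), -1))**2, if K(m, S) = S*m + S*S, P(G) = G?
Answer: 4489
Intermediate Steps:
K(m, S) = S**2 + S*m (K(m, S) = S*m + S**2 = S**2 + S*m)
q(c) = -20 - 5*c**2 (q(c) = -5*((c**2 + 0*c) + 4) = -5*((c**2 + 0) + 4) = -5*(c**2 + 4) = -5*(4 + c**2) = -20 - 5*c**2)
(q(3) + K(P(3), -1))**2 = ((-20 - 5*3**2) - (-1 + 3))**2 = ((-20 - 5*9) - 1*2)**2 = ((-20 - 45) - 2)**2 = (-65 - 2)**2 = (-67)**2 = 4489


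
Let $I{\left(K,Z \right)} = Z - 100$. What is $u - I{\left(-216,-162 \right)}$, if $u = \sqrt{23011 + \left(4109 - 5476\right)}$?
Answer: $262 + 2 \sqrt{5411} \approx 409.12$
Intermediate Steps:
$I{\left(K,Z \right)} = -100 + Z$ ($I{\left(K,Z \right)} = Z - 100 = -100 + Z$)
$u = 2 \sqrt{5411}$ ($u = \sqrt{23011 + \left(4109 - 5476\right)} = \sqrt{23011 - 1367} = \sqrt{21644} = 2 \sqrt{5411} \approx 147.12$)
$u - I{\left(-216,-162 \right)} = 2 \sqrt{5411} - \left(-100 - 162\right) = 2 \sqrt{5411} - -262 = 2 \sqrt{5411} + 262 = 262 + 2 \sqrt{5411}$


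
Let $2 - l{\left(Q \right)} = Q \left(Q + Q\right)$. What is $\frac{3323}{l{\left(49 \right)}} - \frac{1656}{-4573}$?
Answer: $- \frac{7247279}{21950400} \approx -0.33017$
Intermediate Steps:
$l{\left(Q \right)} = 2 - 2 Q^{2}$ ($l{\left(Q \right)} = 2 - Q \left(Q + Q\right) = 2 - Q 2 Q = 2 - 2 Q^{2}$)
$\frac{3323}{l{\left(49 \right)}} - \frac{1656}{-4573} = \frac{3323}{2 - 2 \cdot 49^{2}} - \frac{1656}{-4573} = \frac{3323}{2 - 4802} - - \frac{1656}{4573} = \frac{3323}{2 - 4802} + \frac{1656}{4573} = \frac{3323}{-4800} + \frac{1656}{4573} = 3323 \left(- \frac{1}{4800}\right) + \frac{1656}{4573} = - \frac{3323}{4800} + \frac{1656}{4573} = - \frac{7247279}{21950400}$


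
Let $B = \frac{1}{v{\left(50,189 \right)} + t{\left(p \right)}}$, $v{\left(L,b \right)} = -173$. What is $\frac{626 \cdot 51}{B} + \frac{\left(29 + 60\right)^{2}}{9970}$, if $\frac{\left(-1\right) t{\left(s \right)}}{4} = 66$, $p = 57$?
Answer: $- \frac{139098062219}{9970} \approx -1.3952 \cdot 10^{7}$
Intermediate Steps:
$t{\left(s \right)} = -264$ ($t{\left(s \right)} = \left(-4\right) 66 = -264$)
$B = - \frac{1}{437}$ ($B = \frac{1}{-173 - 264} = \frac{1}{-437} = - \frac{1}{437} \approx -0.0022883$)
$\frac{626 \cdot 51}{B} + \frac{\left(29 + 60\right)^{2}}{9970} = \frac{626 \cdot 51}{- \frac{1}{437}} + \frac{\left(29 + 60\right)^{2}}{9970} = 31926 \left(-437\right) + 89^{2} \cdot \frac{1}{9970} = -13951662 + 7921 \cdot \frac{1}{9970} = -13951662 + \frac{7921}{9970} = - \frac{139098062219}{9970}$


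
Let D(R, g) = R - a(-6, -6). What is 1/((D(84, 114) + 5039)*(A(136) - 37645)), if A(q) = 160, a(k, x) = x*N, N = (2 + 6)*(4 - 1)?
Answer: -1/197433495 ≈ -5.0650e-9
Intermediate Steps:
N = 24 (N = 8*3 = 24)
a(k, x) = 24*x (a(k, x) = x*24 = 24*x)
D(R, g) = 144 + R (D(R, g) = R - 24*(-6) = R - 1*(-144) = R + 144 = 144 + R)
1/((D(84, 114) + 5039)*(A(136) - 37645)) = 1/(((144 + 84) + 5039)*(160 - 37645)) = 1/((228 + 5039)*(-37485)) = 1/(5267*(-37485)) = 1/(-197433495) = -1/197433495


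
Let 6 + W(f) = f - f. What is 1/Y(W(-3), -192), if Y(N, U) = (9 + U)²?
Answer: 1/33489 ≈ 2.9861e-5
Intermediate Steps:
W(f) = -6 (W(f) = -6 + (f - f) = -6 + 0 = -6)
1/Y(W(-3), -192) = 1/((9 - 192)²) = 1/((-183)²) = 1/33489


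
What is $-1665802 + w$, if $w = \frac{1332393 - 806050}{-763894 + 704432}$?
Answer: $- \frac{99052444867}{59462} \approx -1.6658 \cdot 10^{6}$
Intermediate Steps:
$w = - \frac{526343}{59462}$ ($w = \frac{1332393 - 806050}{-59462} = 526343 \left(- \frac{1}{59462}\right) = - \frac{526343}{59462} \approx -8.8517$)
$-1665802 + w = -1665802 - \frac{526343}{59462} = - \frac{99052444867}{59462}$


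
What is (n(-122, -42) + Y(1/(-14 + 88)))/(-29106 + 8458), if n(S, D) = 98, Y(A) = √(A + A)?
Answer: -49/10324 - √37/763976 ≈ -0.0047542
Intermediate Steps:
Y(A) = √2*√A (Y(A) = √(2*A) = √2*√A)
(n(-122, -42) + Y(1/(-14 + 88)))/(-29106 + 8458) = (98 + √2*√(1/(-14 + 88)))/(-29106 + 8458) = (98 + √2*√(1/74))/(-20648) = (98 + √2*√(1/74))*(-1/20648) = (98 + √2*(√74/74))*(-1/20648) = (98 + √37/37)*(-1/20648) = -49/10324 - √37/763976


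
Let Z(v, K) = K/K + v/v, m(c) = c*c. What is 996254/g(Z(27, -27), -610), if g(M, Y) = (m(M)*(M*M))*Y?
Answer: -498127/4880 ≈ -102.08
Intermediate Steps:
m(c) = c²
Z(v, K) = 2 (Z(v, K) = 1 + 1 = 2)
g(M, Y) = Y*M⁴ (g(M, Y) = (M²*(M*M))*Y = (M²*M²)*Y = M⁴*Y = Y*M⁴)
996254/g(Z(27, -27), -610) = 996254/((-610*2⁴)) = 996254/((-610*16)) = 996254/(-9760) = 996254*(-1/9760) = -498127/4880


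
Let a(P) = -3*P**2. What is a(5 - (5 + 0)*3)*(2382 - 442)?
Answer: -582000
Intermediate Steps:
a(5 - (5 + 0)*3)*(2382 - 442) = (-3*(5 - (5 + 0)*3)**2)*(2382 - 442) = -3*(5 - 5*3)**2*1940 = -3*(5 - 1*15)**2*1940 = -3*(5 - 15)**2*1940 = -3*(-10)**2*1940 = -3*100*1940 = -300*1940 = -582000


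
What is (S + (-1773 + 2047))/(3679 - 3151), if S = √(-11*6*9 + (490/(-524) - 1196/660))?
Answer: 137/264 + I*√1115220867090/22825440 ≈ 0.51894 + 0.046266*I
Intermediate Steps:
S = I*√1115220867090/43230 (S = √(-66*9 + (490*(-1/524) - 1196*1/660)) = √(-594 + (-245/262 - 299/165)) = √(-594 - 118763/43230) = √(-25797383/43230) = I*√1115220867090/43230 ≈ 24.428*I)
(S + (-1773 + 2047))/(3679 - 3151) = (I*√1115220867090/43230 + (-1773 + 2047))/(3679 - 3151) = (I*√1115220867090/43230 + 274)/528 = (274 + I*√1115220867090/43230)*(1/528) = 137/264 + I*√1115220867090/22825440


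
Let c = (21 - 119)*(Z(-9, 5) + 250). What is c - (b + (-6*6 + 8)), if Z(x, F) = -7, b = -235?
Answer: -23551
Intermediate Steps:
c = -23814 (c = (21 - 119)*(-7 + 250) = -98*243 = -23814)
c - (b + (-6*6 + 8)) = -23814 - (-235 + (-6*6 + 8)) = -23814 - (-235 + (-36 + 8)) = -23814 - (-235 - 28) = -23814 - 1*(-263) = -23814 + 263 = -23551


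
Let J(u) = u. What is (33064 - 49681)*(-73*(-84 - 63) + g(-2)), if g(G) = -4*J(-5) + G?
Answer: -178616133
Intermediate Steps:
g(G) = 20 + G (g(G) = -4*(-5) + G = 20 + G)
(33064 - 49681)*(-73*(-84 - 63) + g(-2)) = (33064 - 49681)*(-73*(-84 - 63) + (20 - 2)) = -16617*(-73*(-147) + 18) = -16617*(10731 + 18) = -16617*10749 = -178616133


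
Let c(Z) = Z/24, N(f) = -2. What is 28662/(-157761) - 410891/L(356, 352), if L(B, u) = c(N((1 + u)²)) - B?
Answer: 259249475962/224704251 ≈ 1153.7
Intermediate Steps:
c(Z) = Z/24 (c(Z) = Z*(1/24) = Z/24)
L(B, u) = -1/12 - B (L(B, u) = (1/24)*(-2) - B = -1/12 - B)
28662/(-157761) - 410891/L(356, 352) = 28662/(-157761) - 410891/(-1/12 - 1*356) = 28662*(-1/157761) - 410891/(-1/12 - 356) = -9554/52587 - 410891/(-4273/12) = -9554/52587 - 410891*(-12/4273) = -9554/52587 + 4930692/4273 = 259249475962/224704251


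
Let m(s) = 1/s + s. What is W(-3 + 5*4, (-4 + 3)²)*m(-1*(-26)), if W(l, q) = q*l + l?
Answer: 11509/13 ≈ 885.31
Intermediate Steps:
W(l, q) = l + l*q (W(l, q) = l*q + l = l + l*q)
m(s) = s + 1/s
W(-3 + 5*4, (-4 + 3)²)*m(-1*(-26)) = ((-3 + 5*4)*(1 + (-4 + 3)²))*(-1*(-26) + 1/(-1*(-26))) = ((-3 + 20)*(1 + (-1)²))*(26 + 1/26) = (17*(1 + 1))*(26 + 1/26) = (17*2)*(677/26) = 34*(677/26) = 11509/13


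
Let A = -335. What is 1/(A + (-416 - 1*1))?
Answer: -1/752 ≈ -0.0013298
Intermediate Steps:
1/(A + (-416 - 1*1)) = 1/(-335 + (-416 - 1*1)) = 1/(-335 + (-416 - 1)) = 1/(-335 - 417) = 1/(-752) = -1/752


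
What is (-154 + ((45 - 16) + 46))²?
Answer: 6241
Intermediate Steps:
(-154 + ((45 - 16) + 46))² = (-154 + (29 + 46))² = (-154 + 75)² = (-79)² = 6241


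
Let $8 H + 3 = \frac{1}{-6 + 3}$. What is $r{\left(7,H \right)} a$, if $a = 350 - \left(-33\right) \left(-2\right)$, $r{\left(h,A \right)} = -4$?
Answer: $-1136$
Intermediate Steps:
$H = - \frac{5}{12}$ ($H = - \frac{3}{8} + \frac{1}{8 \left(-6 + 3\right)} = - \frac{3}{8} + \frac{1}{8 \left(-3\right)} = - \frac{3}{8} + \frac{1}{8} \left(- \frac{1}{3}\right) = - \frac{3}{8} - \frac{1}{24} = - \frac{5}{12} \approx -0.41667$)
$a = 284$ ($a = 350 - 66 = 284$)
$r{\left(7,H \right)} a = \left(-4\right) 284 = -1136$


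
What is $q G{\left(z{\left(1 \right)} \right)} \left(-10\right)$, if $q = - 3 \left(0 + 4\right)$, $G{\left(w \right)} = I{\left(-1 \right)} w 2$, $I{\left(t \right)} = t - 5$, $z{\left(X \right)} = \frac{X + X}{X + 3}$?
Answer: $-720$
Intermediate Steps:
$z{\left(X \right)} = \frac{2 X}{3 + X}$
$I{\left(t \right)} = -5 + t$ ($I{\left(t \right)} = t - 5 = -5 + t$)
$G{\left(w \right)} = - 12 w$ ($G{\left(w \right)} = \left(-5 - 1\right) w 2 = - 6 w 2 = - 12 w$)
$q = -12$ ($q = \left(-3\right) 4 = -12$)
$q G{\left(z{\left(1 \right)} \right)} \left(-10\right) = - 12 \left(- 12 \cdot 2 \cdot 1 \frac{1}{3 + 1}\right) \left(-10\right) = - 12 \left(- 12 \cdot 2 \cdot 1 \cdot \frac{1}{4}\right) \left(-10\right) = - 12 \left(\left(-12\right) \frac{1}{2}\right) \left(-10\right) = \left(-12\right) \left(-6\right) \left(-10\right) = 72 \left(-10\right) = -720$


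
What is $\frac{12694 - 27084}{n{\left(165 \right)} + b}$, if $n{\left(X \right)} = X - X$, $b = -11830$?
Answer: $\frac{1439}{1183} \approx 1.2164$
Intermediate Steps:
$n{\left(X \right)} = 0$
$\frac{12694 - 27084}{n{\left(165 \right)} + b} = \frac{12694 - 27084}{0 - 11830} = - \frac{14390}{-11830} = \left(-14390\right) \left(- \frac{1}{11830}\right) = \frac{1439}{1183}$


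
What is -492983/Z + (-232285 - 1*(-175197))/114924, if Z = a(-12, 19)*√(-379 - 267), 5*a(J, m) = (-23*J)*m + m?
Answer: -14272/28731 + 144995*I*√646/199994 ≈ -0.49675 + 18.427*I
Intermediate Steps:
a(J, m) = m/5 - 23*J*m/5 (a(J, m) = ((-23*J)*m + m)/5 = (-23*J*m + m)/5 = (m - 23*J*m)/5 = m/5 - 23*J*m/5)
Z = 5263*I*√646/5 (Z = ((⅕)*19*(1 - 23*(-12)))*√(-379 - 267) = ((⅕)*19*(1 + 276))*√(-646) = ((⅕)*19*277)*(I*√646) = 5263*(I*√646)/5 = 5263*I*√646/5 ≈ 26753.0*I)
-492983/Z + (-232285 - 1*(-175197))/114924 = -492983*(-5*I*√646/3399898) + (-232285 - 1*(-175197))/114924 = -(-144995)*I*√646/199994 + (-232285 + 175197)*(1/114924) = 144995*I*√646/199994 - 57088*1/114924 = 144995*I*√646/199994 - 14272/28731 = -14272/28731 + 144995*I*√646/199994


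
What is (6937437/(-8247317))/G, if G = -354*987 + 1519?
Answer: 533649/220697568511 ≈ 2.4180e-6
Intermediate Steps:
G = -347879 (G = -349398 + 1519 = -347879)
(6937437/(-8247317))/G = (6937437/(-8247317))/(-347879) = (6937437*(-1/8247317))*(-1/347879) = -533649/634409*(-1/347879) = 533649/220697568511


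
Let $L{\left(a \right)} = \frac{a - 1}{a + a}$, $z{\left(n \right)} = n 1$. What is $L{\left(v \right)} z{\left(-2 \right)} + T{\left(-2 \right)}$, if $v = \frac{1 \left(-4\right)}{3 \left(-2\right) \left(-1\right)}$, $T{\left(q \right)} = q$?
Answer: $- \frac{9}{2} \approx -4.5$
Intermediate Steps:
$z{\left(n \right)} = n$
$v = - \frac{2}{3}$ ($v = - \frac{4}{\left(-6\right) \left(-1\right)} = - \frac{4}{6} = \left(-4\right) \frac{1}{6} = - \frac{2}{3} \approx -0.66667$)
$L{\left(a \right)} = \frac{-1 + a}{2 a}$
$L{\left(v \right)} z{\left(-2 \right)} + T{\left(-2 \right)} = \frac{-1 - \frac{2}{3}}{2 \left(- \frac{2}{3}\right)} \left(-2\right) - 2 = \frac{1}{2} \left(- \frac{3}{2}\right) \left(- \frac{5}{3}\right) \left(-2\right) - 2 = \frac{5}{4} \left(-2\right) - 2 = - \frac{5}{2} - 2 = - \frac{9}{2}$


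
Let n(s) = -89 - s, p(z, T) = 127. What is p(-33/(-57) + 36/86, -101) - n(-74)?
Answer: 142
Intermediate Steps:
p(-33/(-57) + 36/86, -101) - n(-74) = 127 - (-89 - 1*(-74)) = 127 - (-89 + 74) = 127 - 1*(-15) = 127 + 15 = 142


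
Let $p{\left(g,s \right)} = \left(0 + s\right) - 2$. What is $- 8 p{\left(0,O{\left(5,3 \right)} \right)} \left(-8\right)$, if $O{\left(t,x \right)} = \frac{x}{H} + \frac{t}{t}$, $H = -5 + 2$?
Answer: $-128$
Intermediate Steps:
$H = -3$
$O{\left(t,x \right)} = 1 - \frac{x}{3}$ ($O{\left(t,x \right)} = \frac{x}{-3} + \frac{t}{t} = x \left(- \frac{1}{3}\right) + 1 = - \frac{x}{3} + 1 = 1 - \frac{x}{3}$)
$p{\left(g,s \right)} = -2 + s$ ($p{\left(g,s \right)} = s - 2 = -2 + s$)
$- 8 p{\left(0,O{\left(5,3 \right)} \right)} \left(-8\right) = - 8 \left(-2 + \left(1 - 1\right)\right) \left(-8\right) = - 8 \left(-2 + 0\right) \left(-8\right) = \left(-8\right) \left(-2\right) \left(-8\right) = 16 \left(-8\right) = -128$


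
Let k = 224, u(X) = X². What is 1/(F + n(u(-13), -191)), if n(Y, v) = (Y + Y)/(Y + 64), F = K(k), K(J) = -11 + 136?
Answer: 233/29463 ≈ 0.0079082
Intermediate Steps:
K(J) = 125
F = 125
n(Y, v) = 2*Y/(64 + Y) (n(Y, v) = (2*Y)/(64 + Y) = 2*Y/(64 + Y))
1/(F + n(u(-13), -191)) = 1/(125 + 2*(-13)²/(64 + (-13)²)) = 1/(125 + 2*169/(64 + 169)) = 1/(125 + 2*169/233) = 1/(125 + 2*169*(1/233)) = 1/(125 + 338/233) = 1/(29463/233) = 233/29463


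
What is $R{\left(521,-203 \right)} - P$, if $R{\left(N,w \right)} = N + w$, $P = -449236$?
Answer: $449554$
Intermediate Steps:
$R{\left(521,-203 \right)} - P = \left(521 - 203\right) - -449236 = 318 + 449236 = 449554$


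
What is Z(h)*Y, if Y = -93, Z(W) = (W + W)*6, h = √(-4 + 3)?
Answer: -1116*I ≈ -1116.0*I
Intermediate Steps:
h = I (h = √(-1) = I ≈ 1.0*I)
Z(W) = 12*W (Z(W) = (2*W)*6 = 12*W)
Z(h)*Y = (12*I)*(-93) = -1116*I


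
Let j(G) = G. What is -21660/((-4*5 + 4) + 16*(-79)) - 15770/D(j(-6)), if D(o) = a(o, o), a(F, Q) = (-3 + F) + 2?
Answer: 1016861/448 ≈ 2269.8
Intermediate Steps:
a(F, Q) = -1 + F
D(o) = -1 + o
-21660/((-4*5 + 4) + 16*(-79)) - 15770/D(j(-6)) = -21660/((-4*5 + 4) + 16*(-79)) - 15770/(-1 - 6) = -21660/((-20 + 4) - 1264) - 15770/(-7) = -21660/(-16 - 1264) - 15770*(-⅐) = -21660/(-1280) + 15770/7 = -21660*(-1/1280) + 15770/7 = 1083/64 + 15770/7 = 1016861/448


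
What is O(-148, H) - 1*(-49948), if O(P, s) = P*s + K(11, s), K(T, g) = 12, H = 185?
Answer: 22580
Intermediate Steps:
O(P, s) = 12 + P*s (O(P, s) = P*s + 12 = 12 + P*s)
O(-148, H) - 1*(-49948) = (12 - 148*185) - 1*(-49948) = (12 - 27380) + 49948 = -27368 + 49948 = 22580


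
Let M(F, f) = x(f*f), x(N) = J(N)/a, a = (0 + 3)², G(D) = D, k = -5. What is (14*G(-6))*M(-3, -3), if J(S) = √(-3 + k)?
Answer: -56*I*√2/3 ≈ -26.399*I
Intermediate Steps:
J(S) = 2*I*√2 (J(S) = √(-3 - 5) = √(-8) = 2*I*√2)
a = 9 (a = 3² = 9)
x(N) = 2*I*√2/9 (x(N) = (2*I*√2)/9 = (2*I*√2)*(⅑) = 2*I*√2/9)
M(F, f) = 2*I*√2/9
(14*G(-6))*M(-3, -3) = (14*(-6))*(2*I*√2/9) = -56*I*√2/3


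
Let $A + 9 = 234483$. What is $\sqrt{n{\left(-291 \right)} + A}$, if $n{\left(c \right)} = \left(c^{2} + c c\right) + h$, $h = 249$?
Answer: $\sqrt{404085} \approx 635.68$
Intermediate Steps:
$A = 234474$ ($A = -9 + 234483 = 234474$)
$n{\left(c \right)} = 249 + 2 c^{2}$ ($n{\left(c \right)} = \left(c^{2} + c c\right) + 249 = \left(c^{2} + c^{2}\right) + 249 = 2 c^{2} + 249 = 249 + 2 c^{2}$)
$\sqrt{n{\left(-291 \right)} + A} = \sqrt{\left(249 + 2 \left(-291\right)^{2}\right) + 234474} = \sqrt{\left(249 + 2 \cdot 84681\right) + 234474} = \sqrt{\left(249 + 169362\right) + 234474} = \sqrt{169611 + 234474} = \sqrt{404085}$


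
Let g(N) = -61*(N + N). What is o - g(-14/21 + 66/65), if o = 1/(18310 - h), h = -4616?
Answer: 21132699/496730 ≈ 42.544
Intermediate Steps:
g(N) = -122*N
o = 1/22926 (o = 1/(18310 - 1*(-4616)) = 1/(18310 + 4616) = 1/22926 ≈ 4.3619e-5)
o - g(-14/21 + 66/65) = 1/22926 - (-122)*(-14/21 + 66/65) = 1/22926 - (-122)*(-14*1/21 + 66*(1/65)) = 1/22926 - (-122)*(-2/3 + 66/65) = 1/22926 - (-122)*68/195 = 1/22926 - 1*(-8296/195) = 1/22926 + 8296/195 = 21132699/496730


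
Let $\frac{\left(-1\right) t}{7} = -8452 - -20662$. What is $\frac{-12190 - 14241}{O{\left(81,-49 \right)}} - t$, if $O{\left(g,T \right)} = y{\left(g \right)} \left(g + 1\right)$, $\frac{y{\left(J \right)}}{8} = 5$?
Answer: $\frac{280315169}{3280} \approx 85462.0$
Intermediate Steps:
$y{\left(J \right)} = 40$ ($y{\left(J \right)} = 8 \cdot 5 = 40$)
$O{\left(g,T \right)} = 40 + 40 g$ ($O{\left(g,T \right)} = 40 \left(g + 1\right) = 40 \left(1 + g\right) = 40 + 40 g$)
$t = -85470$ ($t = - 7 \left(-8452 - -20662\right) = - 7 \left(-8452 + 20662\right) = \left(-7\right) 12210 = -85470$)
$\frac{-12190 - 14241}{O{\left(81,-49 \right)}} - t = \frac{-12190 - 14241}{40 + 40 \cdot 81} - -85470 = - \frac{26431}{40 + 3240} + 85470 = - \frac{26431}{3280} + 85470 = \frac{280315169}{3280}$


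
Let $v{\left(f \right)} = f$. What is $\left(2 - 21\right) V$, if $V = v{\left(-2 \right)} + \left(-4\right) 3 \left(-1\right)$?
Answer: $-190$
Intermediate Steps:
$V = 10$ ($V = -2 + \left(-4\right) 3 \left(-1\right) = -2 - -12 = -2 + 12 = 10$)
$\left(2 - 21\right) V = \left(2 - 21\right) 10 = \left(-19\right) 10 = -190$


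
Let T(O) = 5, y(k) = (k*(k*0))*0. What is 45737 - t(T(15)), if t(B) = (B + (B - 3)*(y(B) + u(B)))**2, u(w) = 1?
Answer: 45688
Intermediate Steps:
y(k) = 0 (y(k) = (k*0)*0 = 0*0 = 0)
t(B) = (-3 + 2*B)**2 (t(B) = (B + (B - 3)*(0 + 1))**2 = (B + (-3 + B)*1)**2 = (B + (-3 + B))**2 = (-3 + 2*B)**2)
45737 - t(T(15)) = 45737 - (-3 + 2*5)**2 = 45737 - (-3 + 10)**2 = 45737 - 1*7**2 = 45737 - 1*49 = 45737 - 49 = 45688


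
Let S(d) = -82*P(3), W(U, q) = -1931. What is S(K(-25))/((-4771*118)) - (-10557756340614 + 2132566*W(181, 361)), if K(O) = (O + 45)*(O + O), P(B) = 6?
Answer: 2973051442027559086/281489 ≈ 1.0562e+13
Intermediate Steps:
K(O) = 2*O*(45 + O) (K(O) = (45 + O)*(2*O) = 2*O*(45 + O))
S(d) = -492 (S(d) = -82*6 = -492)
S(K(-25))/((-4771*118)) - (-10557756340614 + 2132566*W(181, 361)) = -492/((-4771*118)) - 2132566/(1/(-4950729 - 1931)) = -492/(-562978) - 2132566/(1/(-4952660)) = -492*(-1/562978) - 2132566/(-1/4952660) = 246/281489 - 2132566*(-4952660) = 246/281489 + 10561874325560 = 2973051442027559086/281489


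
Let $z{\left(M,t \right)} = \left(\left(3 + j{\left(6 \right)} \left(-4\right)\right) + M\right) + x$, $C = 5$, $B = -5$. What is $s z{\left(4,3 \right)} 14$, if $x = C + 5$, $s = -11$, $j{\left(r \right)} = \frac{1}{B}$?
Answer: $- \frac{13706}{5} \approx -2741.2$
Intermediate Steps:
$j{\left(r \right)} = - \frac{1}{5}$ ($j{\left(r \right)} = \frac{1}{-5} = - \frac{1}{5}$)
$x = 10$ ($x = 5 + 5 = 10$)
$z{\left(M,t \right)} = \frac{69}{5} + M$ ($z{\left(M,t \right)} = \left(\left(3 - - \frac{4}{5}\right) + M\right) + 10 = \left(\left(3 + \frac{4}{5}\right) + M\right) + 10 = \left(\frac{19}{5} + M\right) + 10 = \frac{69}{5} + M$)
$s z{\left(4,3 \right)} 14 = - 11 \left(\frac{69}{5} + 4\right) 14 = \left(-11\right) \frac{89}{5} \cdot 14 = \left(- \frac{979}{5}\right) 14 = - \frac{13706}{5}$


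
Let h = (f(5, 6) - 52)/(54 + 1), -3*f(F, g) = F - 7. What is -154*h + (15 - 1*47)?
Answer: 1676/15 ≈ 111.73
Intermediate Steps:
f(F, g) = 7/3 - F/3 (f(F, g) = -(F - 7)/3 = -(-7 + F)/3 = 7/3 - F/3)
h = -14/15 (h = ((7/3 - 1/3*5) - 52)/(54 + 1) = ((7/3 - 5/3) - 52)/55 = (2/3 - 52)*(1/55) = -154/3*1/55 = -14/15 ≈ -0.93333)
-154*h + (15 - 1*47) = -154*(-14/15) + (15 - 1*47) = 2156/15 + (15 - 47) = 2156/15 - 32 = 1676/15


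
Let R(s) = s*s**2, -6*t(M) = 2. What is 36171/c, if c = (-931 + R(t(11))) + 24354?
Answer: 976617/632420 ≈ 1.5443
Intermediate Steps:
t(M) = -1/3 (t(M) = -1/6*2 = -1/3)
R(s) = s**3
c = 632420/27 (c = (-931 + (-1/3)**3) + 24354 = (-931 - 1/27) + 24354 = -25138/27 + 24354 = 632420/27 ≈ 23423.)
36171/c = 36171/(632420/27) = 36171*(27/632420) = 976617/632420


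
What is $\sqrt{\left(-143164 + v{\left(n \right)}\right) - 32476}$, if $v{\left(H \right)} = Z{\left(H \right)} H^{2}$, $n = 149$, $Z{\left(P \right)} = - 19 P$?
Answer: $i \sqrt{63026671} \approx 7938.9 i$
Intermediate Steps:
$v{\left(H \right)} = - 19 H^{3}$ ($v{\left(H \right)} = - 19 H H^{2} = - 19 H^{3}$)
$\sqrt{\left(-143164 + v{\left(n \right)}\right) - 32476} = \sqrt{\left(-143164 - 19 \cdot 149^{3}\right) - 32476} = \sqrt{\left(-143164 - 62851031\right) - 32476} = \sqrt{-62994195 - 32476} = \sqrt{-63026671} = i \sqrt{63026671}$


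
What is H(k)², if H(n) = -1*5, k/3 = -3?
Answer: 25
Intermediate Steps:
k = -9 (k = 3*(-3) = -9)
H(n) = -5
H(k)² = (-5)² = 25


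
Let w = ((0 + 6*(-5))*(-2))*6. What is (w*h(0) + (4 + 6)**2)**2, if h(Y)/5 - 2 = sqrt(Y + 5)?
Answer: 29890000 + 13320000*sqrt(5) ≈ 5.9674e+7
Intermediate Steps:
h(Y) = 10 + 5*sqrt(5 + Y) (h(Y) = 10 + 5*sqrt(Y + 5) = 10 + 5*sqrt(5 + Y))
w = 360 (w = ((0 - 30)*(-2))*6 = -30*(-2)*6 = 60*6 = 360)
(w*h(0) + (4 + 6)**2)**2 = (360*(10 + 5*sqrt(5 + 0)) + (4 + 6)**2)**2 = (360*(10 + 5*sqrt(5)) + 10**2)**2 = ((3600 + 1800*sqrt(5)) + 100)**2 = (3700 + 1800*sqrt(5))**2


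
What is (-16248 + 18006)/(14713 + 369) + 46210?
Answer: 348470489/7541 ≈ 46210.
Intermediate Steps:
(-16248 + 18006)/(14713 + 369) + 46210 = 1758/15082 + 46210 = 1758*(1/15082) + 46210 = 879/7541 + 46210 = 348470489/7541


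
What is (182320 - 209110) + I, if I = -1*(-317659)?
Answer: 290869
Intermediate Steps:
I = 317659
(182320 - 209110) + I = (182320 - 209110) + 317659 = -26790 + 317659 = 290869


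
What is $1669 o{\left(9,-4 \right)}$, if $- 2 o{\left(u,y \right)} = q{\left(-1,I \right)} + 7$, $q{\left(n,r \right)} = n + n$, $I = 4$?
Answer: $- \frac{8345}{2} \approx -4172.5$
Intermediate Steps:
$q{\left(n,r \right)} = 2 n$
$o{\left(u,y \right)} = - \frac{5}{2}$ ($o{\left(u,y \right)} = - \frac{2 \left(-1\right) + 7}{2} = - \frac{-2 + 7}{2} = \left(- \frac{1}{2}\right) 5 = - \frac{5}{2}$)
$1669 o{\left(9,-4 \right)} = 1669 \left(- \frac{5}{2}\right) = - \frac{8345}{2}$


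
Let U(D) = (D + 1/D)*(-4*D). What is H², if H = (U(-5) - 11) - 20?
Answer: 18225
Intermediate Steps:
U(D) = -4*D*(D + 1/D)
H = -135 (H = ((-4 - 4*(-5)²) - 11) - 20 = ((-4 - 4*25) - 11) - 20 = ((-4 - 100) - 11) - 20 = (-104 - 11) - 20 = -115 - 20 = -135)
H² = (-135)² = 18225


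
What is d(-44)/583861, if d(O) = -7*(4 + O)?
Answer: 280/583861 ≈ 0.00047957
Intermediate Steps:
d(O) = -28 - 7*O
d(-44)/583861 = (-28 - 7*(-44))/583861 = (-28 + 308)*(1/583861) = 280*(1/583861) = 280/583861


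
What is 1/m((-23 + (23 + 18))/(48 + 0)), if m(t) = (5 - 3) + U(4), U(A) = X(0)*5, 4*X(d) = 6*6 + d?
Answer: 1/47 ≈ 0.021277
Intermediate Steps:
X(d) = 9 + d/4 (X(d) = (6*6 + d)/4 = (36 + d)/4 = 9 + d/4)
U(A) = 45 (U(A) = (9 + (1/4)*0)*5 = (9 + 0)*5 = 9*5 = 45)
m(t) = 47 (m(t) = (5 - 3) + 45 = 2 + 45 = 47)
1/m((-23 + (23 + 18))/(48 + 0)) = 1/47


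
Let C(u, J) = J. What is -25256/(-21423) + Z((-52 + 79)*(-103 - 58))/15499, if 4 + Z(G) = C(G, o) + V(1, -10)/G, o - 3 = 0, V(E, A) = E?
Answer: 567169486988/481118826573 ≈ 1.1789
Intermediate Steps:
o = 3 (o = 3 + 0 = 3)
Z(G) = -1 + 1/G (Z(G) = -4 + (3 + 1/G) = -1 + 1/G)
-25256/(-21423) + Z((-52 + 79)*(-103 - 58))/15499 = -25256/(-21423) + ((1 - (-52 + 79)*(-103 - 58))/(((-52 + 79)*(-103 - 58))))/15499 = -25256*(-1/21423) + ((1 - 27*(-161))/((27*(-161))))*(1/15499) = 25256/21423 + ((1 - 1*(-4347))/(-4347))*(1/15499) = 25256/21423 - (1 + 4347)/4347*(1/15499) = 25256/21423 - 1/4347*4348*(1/15499) = 25256/21423 - 4348/4347*1/15499 = 25256/21423 - 4348/67374153 = 567169486988/481118826573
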